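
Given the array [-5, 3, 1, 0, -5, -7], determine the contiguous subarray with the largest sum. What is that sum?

Using Kadane's algorithm on [-5, 3, 1, 0, -5, -7]:

Scanning through the array:
Position 1 (value 3): max_ending_here = 3, max_so_far = 3
Position 2 (value 1): max_ending_here = 4, max_so_far = 4
Position 3 (value 0): max_ending_here = 4, max_so_far = 4
Position 4 (value -5): max_ending_here = -1, max_so_far = 4
Position 5 (value -7): max_ending_here = -7, max_so_far = 4

Maximum subarray: [3, 1]
Maximum sum: 4

The maximum subarray is [3, 1] with sum 4. This subarray runs from index 1 to index 2.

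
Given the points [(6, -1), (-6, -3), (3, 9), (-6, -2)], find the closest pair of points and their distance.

Computing all pairwise distances among 4 points:

d((6, -1), (-6, -3)) = 12.1655
d((6, -1), (3, 9)) = 10.4403
d((6, -1), (-6, -2)) = 12.0416
d((-6, -3), (3, 9)) = 15.0
d((-6, -3), (-6, -2)) = 1.0 <-- minimum
d((3, 9), (-6, -2)) = 14.2127

Closest pair: (-6, -3) and (-6, -2) with distance 1.0

The closest pair is (-6, -3) and (-6, -2) with Euclidean distance 1.0. For 4 points, brute-force pairwise comparison is shown above. For large n, the divide-and-conquer algorithm (sort by x, recurse on halves, check the dividing strip) achieves O(n log n).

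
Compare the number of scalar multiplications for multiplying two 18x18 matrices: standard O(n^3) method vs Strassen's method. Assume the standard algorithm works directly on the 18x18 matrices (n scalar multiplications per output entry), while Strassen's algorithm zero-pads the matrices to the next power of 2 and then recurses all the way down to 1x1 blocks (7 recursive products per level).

Matrix multiplication for 18x18 matrices:

Strassen's algorithm requires power-of-2 dimensions. Pad 18x18 to 32x32 (next power of 2).

Standard algorithm: 18^3 = 5832 multiplications
Strassen's algorithm: 7^(log2(32)) = 7^5 = 16807 multiplications
Difference: 5832 - 16807 = -10975 (Strassen uses MORE here due to padding overhead — for small or just-over-power-of-2 n, padding can outweigh the per-level savings)

Standard: 5832 multiplications (18^3). Strassen: 16807 multiplications (7^5, after padding to 32x32). Strassen reduces 8 recursive multiplications to 7 at each level.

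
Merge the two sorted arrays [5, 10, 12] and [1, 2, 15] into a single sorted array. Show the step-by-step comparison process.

Merging process:

Compare 5 vs 1: take 1 from right. Merged: [1]
Compare 5 vs 2: take 2 from right. Merged: [1, 2]
Compare 5 vs 15: take 5 from left. Merged: [1, 2, 5]
Compare 10 vs 15: take 10 from left. Merged: [1, 2, 5, 10]
Compare 12 vs 15: take 12 from left. Merged: [1, 2, 5, 10, 12]
Append remaining from right: [15]. Merged: [1, 2, 5, 10, 12, 15]

Final merged array: [1, 2, 5, 10, 12, 15]
Total comparisons: 5

The merged array is [1, 2, 5, 10, 12, 15], requiring 5 comparisons. The merge step runs in O(n) time where n is the total number of elements.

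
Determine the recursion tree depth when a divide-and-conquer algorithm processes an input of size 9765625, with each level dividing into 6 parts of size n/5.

For divide and conquer with division factor 5:

Problem sizes at each level:
Level 0: 9765625
Level 1: 1953125
Level 2: 390625
Level 3: 78125
Level 4: 15625
Level 5: 3125
Level 6: 625
Level 7: 125
Level 8: 25
Level 9: 5
Level 10: 1

The root is level 0 and the size-1 base case is level 10 (the tree spans levels 0 through 10, i.e. 11 levels counting the root), so the depth is the number of divisions: log_5(9765625) = 10

The recursion tree depth is log_5(9765625) = 10. At each level, the problem size is divided by 5, so it takes 10 divisions to reduce to a base case of size 1. The algorithm makes 6 recursive calls at each level.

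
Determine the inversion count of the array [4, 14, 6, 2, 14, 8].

Finding inversions in [4, 14, 6, 2, 14, 8]:

(0, 3): arr[0]=4 > arr[3]=2
(1, 2): arr[1]=14 > arr[2]=6
(1, 3): arr[1]=14 > arr[3]=2
(1, 5): arr[1]=14 > arr[5]=8
(2, 3): arr[2]=6 > arr[3]=2
(4, 5): arr[4]=14 > arr[5]=8

Total inversions: 6

The array has 6 inversion(s): (0,3), (1,2), (1,3), (1,5), (2,3), (4,5). Each pair (i,j) satisfies i < j and arr[i] > arr[j].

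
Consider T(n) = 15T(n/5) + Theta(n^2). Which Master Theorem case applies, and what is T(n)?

Master Theorem for T(n) = 15T(n/5) + O(n^2):

a = 15, b = 5, c = 2
log_b(a) = log_5(15) = 1.6826

Case 3: c = 2 > log_5(15) = 1.6826
T(n) = O(n^2) = O(n^2)

For T(n) = 15T(n/5) + O(n^2): log_5(15) = 1.6826. This is Case 3 of the Master Theorem (c > log_b(a), work dominated by root), giving O(n^2).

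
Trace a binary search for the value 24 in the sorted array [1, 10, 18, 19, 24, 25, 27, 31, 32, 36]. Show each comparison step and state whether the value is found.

Binary search for 24 in [1, 10, 18, 19, 24, 25, 27, 31, 32, 36]:

lo=0, hi=9, mid=4, arr[mid]=24 -> Found target at index 4!

Binary search finds 24 at index 4 after 1 comparisons. The search repeatedly halves the search space by comparing with the middle element.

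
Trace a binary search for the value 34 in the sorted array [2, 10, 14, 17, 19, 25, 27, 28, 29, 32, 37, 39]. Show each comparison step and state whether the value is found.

Binary search for 34 in [2, 10, 14, 17, 19, 25, 27, 28, 29, 32, 37, 39]:

lo=0, hi=11, mid=5, arr[mid]=25 -> 25 < 34, search right half
lo=6, hi=11, mid=8, arr[mid]=29 -> 29 < 34, search right half
lo=9, hi=11, mid=10, arr[mid]=37 -> 37 > 34, search left half
lo=9, hi=9, mid=9, arr[mid]=32 -> 32 < 34, search right half
lo=10 > hi=9, target 34 not found

Binary search determines that 34 is not in the array after 4 comparisons. The search space was exhausted without finding the target.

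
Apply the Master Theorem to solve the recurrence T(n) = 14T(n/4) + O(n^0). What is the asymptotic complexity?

Master Theorem for T(n) = 14T(n/4) + O(n^0):

a = 14, b = 4, c = 0
log_b(a) = log_4(14) = 1.9037

Case 1: c = 0 < log_4(14) = 1.9037
T(n) = O(n^(log_4 14))

For T(n) = 14T(n/4) + O(n^0): log_4(14) = 1.9037. This is Case 1 of the Master Theorem (c < log_b(a), work dominated by leaves), giving O(n^(log_4 14)).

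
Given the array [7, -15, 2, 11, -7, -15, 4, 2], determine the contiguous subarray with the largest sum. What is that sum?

Using Kadane's algorithm on [7, -15, 2, 11, -7, -15, 4, 2]:

Scanning through the array:
Position 1 (value -15): max_ending_here = -8, max_so_far = 7
Position 2 (value 2): max_ending_here = 2, max_so_far = 7
Position 3 (value 11): max_ending_here = 13, max_so_far = 13
Position 4 (value -7): max_ending_here = 6, max_so_far = 13
Position 5 (value -15): max_ending_here = -9, max_so_far = 13
Position 6 (value 4): max_ending_here = 4, max_so_far = 13
Position 7 (value 2): max_ending_here = 6, max_so_far = 13

Maximum subarray: [2, 11]
Maximum sum: 13

The maximum subarray is [2, 11] with sum 13. This subarray runs from index 2 to index 3.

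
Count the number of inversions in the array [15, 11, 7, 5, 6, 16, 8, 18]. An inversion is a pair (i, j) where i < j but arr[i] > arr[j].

Finding inversions in [15, 11, 7, 5, 6, 16, 8, 18]:

(0, 1): arr[0]=15 > arr[1]=11
(0, 2): arr[0]=15 > arr[2]=7
(0, 3): arr[0]=15 > arr[3]=5
(0, 4): arr[0]=15 > arr[4]=6
(0, 6): arr[0]=15 > arr[6]=8
(1, 2): arr[1]=11 > arr[2]=7
(1, 3): arr[1]=11 > arr[3]=5
(1, 4): arr[1]=11 > arr[4]=6
(1, 6): arr[1]=11 > arr[6]=8
(2, 3): arr[2]=7 > arr[3]=5
(2, 4): arr[2]=7 > arr[4]=6
(5, 6): arr[5]=16 > arr[6]=8

Total inversions: 12

The array has 12 inversion(s): (0,1), (0,2), (0,3), (0,4), (0,6), (1,2), (1,3), (1,4), (1,6), (2,3), (2,4), (5,6). Each pair (i,j) satisfies i < j and arr[i] > arr[j].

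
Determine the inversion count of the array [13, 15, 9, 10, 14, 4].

Finding inversions in [13, 15, 9, 10, 14, 4]:

(0, 2): arr[0]=13 > arr[2]=9
(0, 3): arr[0]=13 > arr[3]=10
(0, 5): arr[0]=13 > arr[5]=4
(1, 2): arr[1]=15 > arr[2]=9
(1, 3): arr[1]=15 > arr[3]=10
(1, 4): arr[1]=15 > arr[4]=14
(1, 5): arr[1]=15 > arr[5]=4
(2, 5): arr[2]=9 > arr[5]=4
(3, 5): arr[3]=10 > arr[5]=4
(4, 5): arr[4]=14 > arr[5]=4

Total inversions: 10

The array has 10 inversion(s): (0,2), (0,3), (0,5), (1,2), (1,3), (1,4), (1,5), (2,5), (3,5), (4,5). Each pair (i,j) satisfies i < j and arr[i] > arr[j].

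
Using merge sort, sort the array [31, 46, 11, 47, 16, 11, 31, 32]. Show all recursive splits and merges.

Merge sort trace:

Split: [31, 46, 11, 47, 16, 11, 31, 32] -> [31, 46, 11, 47] and [16, 11, 31, 32]
  Split: [31, 46, 11, 47] -> [31, 46] and [11, 47]
    Split: [31, 46] -> [31] and [46]
    Merge: [31] + [46] -> [31, 46]
    Split: [11, 47] -> [11] and [47]
    Merge: [11] + [47] -> [11, 47]
  Merge: [31, 46] + [11, 47] -> [11, 31, 46, 47]
  Split: [16, 11, 31, 32] -> [16, 11] and [31, 32]
    Split: [16, 11] -> [16] and [11]
    Merge: [16] + [11] -> [11, 16]
    Split: [31, 32] -> [31] and [32]
    Merge: [31] + [32] -> [31, 32]
  Merge: [11, 16] + [31, 32] -> [11, 16, 31, 32]
Merge: [11, 31, 46, 47] + [11, 16, 31, 32] -> [11, 11, 16, 31, 31, 32, 46, 47]

Final sorted array: [11, 11, 16, 31, 31, 32, 46, 47]

The merge sort proceeds by recursively splitting the array and merging sorted halves.
After all merges, the sorted array is [11, 11, 16, 31, 31, 32, 46, 47].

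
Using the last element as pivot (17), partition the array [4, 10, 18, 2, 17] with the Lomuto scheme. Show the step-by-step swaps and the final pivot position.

Lomuto partition with pivot = 17:

Initial array: [4, 10, 18, 2, 17]

arr[0]=4 <= 17: swap with position 0, array becomes [4, 10, 18, 2, 17]
arr[1]=10 <= 17: swap with position 1, array becomes [4, 10, 18, 2, 17]
arr[2]=18 > 17: no swap
arr[3]=2 <= 17: swap with position 2, array becomes [4, 10, 2, 18, 17]

Place pivot at position 3: [4, 10, 2, 17, 18]
Pivot position: 3

After partitioning with pivot 17, the array becomes [4, 10, 2, 17, 18]. The pivot is placed at index 3. All elements to the left of the pivot are <= 17, and all elements to the right are > 17.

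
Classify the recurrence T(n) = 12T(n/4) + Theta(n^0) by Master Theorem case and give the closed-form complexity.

Master Theorem for T(n) = 12T(n/4) + O(n^0):

a = 12, b = 4, c = 0
log_b(a) = log_4(12) = 1.7925

Case 1: c = 0 < log_4(12) = 1.7925
T(n) = O(n^(log_4 12))

For T(n) = 12T(n/4) + O(n^0): log_4(12) = 1.7925. This is Case 1 of the Master Theorem (c < log_b(a), work dominated by leaves), giving O(n^(log_4 12)).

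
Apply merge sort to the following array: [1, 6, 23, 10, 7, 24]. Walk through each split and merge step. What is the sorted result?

Merge sort trace:

Split: [1, 6, 23, 10, 7, 24] -> [1, 6, 23] and [10, 7, 24]
  Split: [1, 6, 23] -> [1] and [6, 23]
    Split: [6, 23] -> [6] and [23]
    Merge: [6] + [23] -> [6, 23]
  Merge: [1] + [6, 23] -> [1, 6, 23]
  Split: [10, 7, 24] -> [10] and [7, 24]
    Split: [7, 24] -> [7] and [24]
    Merge: [7] + [24] -> [7, 24]
  Merge: [10] + [7, 24] -> [7, 10, 24]
Merge: [1, 6, 23] + [7, 10, 24] -> [1, 6, 7, 10, 23, 24]

Final sorted array: [1, 6, 7, 10, 23, 24]

The merge sort proceeds by recursively splitting the array and merging sorted halves.
After all merges, the sorted array is [1, 6, 7, 10, 23, 24].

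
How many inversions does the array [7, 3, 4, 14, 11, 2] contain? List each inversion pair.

Finding inversions in [7, 3, 4, 14, 11, 2]:

(0, 1): arr[0]=7 > arr[1]=3
(0, 2): arr[0]=7 > arr[2]=4
(0, 5): arr[0]=7 > arr[5]=2
(1, 5): arr[1]=3 > arr[5]=2
(2, 5): arr[2]=4 > arr[5]=2
(3, 4): arr[3]=14 > arr[4]=11
(3, 5): arr[3]=14 > arr[5]=2
(4, 5): arr[4]=11 > arr[5]=2

Total inversions: 8

The array has 8 inversion(s): (0,1), (0,2), (0,5), (1,5), (2,5), (3,4), (3,5), (4,5). Each pair (i,j) satisfies i < j and arr[i] > arr[j].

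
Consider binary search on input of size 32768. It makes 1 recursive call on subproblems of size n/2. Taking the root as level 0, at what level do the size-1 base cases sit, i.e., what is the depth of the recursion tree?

For divide and conquer with division factor 2:

Problem sizes at each level:
Level 0: 32768
Level 1: 16384
Level 2: 8192
Level 3: 4096
Level 4: 2048
Level 5: 1024
Level 6: 512
Level 7: 256
Level 8: 128
Level 9: 64
Level 10: 32
Level 11: 16
Level 12: 8
Level 13: 4
Level 14: 2
Level 15: 1

The root is level 0 and the size-1 base case is level 15 (the tree spans levels 0 through 15, i.e. 16 levels counting the root), so the depth is the number of divisions: log_2(32768) = 15

The recursion tree depth is log_2(32768) = 15. At each level, the problem size is divided by 2, so it takes 15 divisions to reduce to a base case of size 1. The algorithm makes 1 recursive call at each level.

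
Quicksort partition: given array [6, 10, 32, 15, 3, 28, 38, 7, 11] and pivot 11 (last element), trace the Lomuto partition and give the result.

Lomuto partition with pivot = 11:

Initial array: [6, 10, 32, 15, 3, 28, 38, 7, 11]

arr[0]=6 <= 11: swap with position 0, array becomes [6, 10, 32, 15, 3, 28, 38, 7, 11]
arr[1]=10 <= 11: swap with position 1, array becomes [6, 10, 32, 15, 3, 28, 38, 7, 11]
arr[2]=32 > 11: no swap
arr[3]=15 > 11: no swap
arr[4]=3 <= 11: swap with position 2, array becomes [6, 10, 3, 15, 32, 28, 38, 7, 11]
arr[5]=28 > 11: no swap
arr[6]=38 > 11: no swap
arr[7]=7 <= 11: swap with position 3, array becomes [6, 10, 3, 7, 32, 28, 38, 15, 11]

Place pivot at position 4: [6, 10, 3, 7, 11, 28, 38, 15, 32]
Pivot position: 4

After partitioning with pivot 11, the array becomes [6, 10, 3, 7, 11, 28, 38, 15, 32]. The pivot is placed at index 4. All elements to the left of the pivot are <= 11, and all elements to the right are > 11.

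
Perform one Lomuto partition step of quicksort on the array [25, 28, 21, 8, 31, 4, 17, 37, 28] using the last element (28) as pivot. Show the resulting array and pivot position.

Lomuto partition with pivot = 28:

Initial array: [25, 28, 21, 8, 31, 4, 17, 37, 28]

arr[0]=25 <= 28: swap with position 0, array becomes [25, 28, 21, 8, 31, 4, 17, 37, 28]
arr[1]=28 <= 28: swap with position 1, array becomes [25, 28, 21, 8, 31, 4, 17, 37, 28]
arr[2]=21 <= 28: swap with position 2, array becomes [25, 28, 21, 8, 31, 4, 17, 37, 28]
arr[3]=8 <= 28: swap with position 3, array becomes [25, 28, 21, 8, 31, 4, 17, 37, 28]
arr[4]=31 > 28: no swap
arr[5]=4 <= 28: swap with position 4, array becomes [25, 28, 21, 8, 4, 31, 17, 37, 28]
arr[6]=17 <= 28: swap with position 5, array becomes [25, 28, 21, 8, 4, 17, 31, 37, 28]
arr[7]=37 > 28: no swap

Place pivot at position 6: [25, 28, 21, 8, 4, 17, 28, 37, 31]
Pivot position: 6

After partitioning with pivot 28, the array becomes [25, 28, 21, 8, 4, 17, 28, 37, 31]. The pivot is placed at index 6. All elements to the left of the pivot are <= 28, and all elements to the right are > 28.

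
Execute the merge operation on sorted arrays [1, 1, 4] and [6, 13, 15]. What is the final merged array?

Merging process:

Compare 1 vs 6: take 1 from left. Merged: [1]
Compare 1 vs 6: take 1 from left. Merged: [1, 1]
Compare 4 vs 6: take 4 from left. Merged: [1, 1, 4]
Append remaining from right: [6, 13, 15]. Merged: [1, 1, 4, 6, 13, 15]

Final merged array: [1, 1, 4, 6, 13, 15]
Total comparisons: 3

The merged array is [1, 1, 4, 6, 13, 15], requiring 3 comparisons. The merge step runs in O(n) time where n is the total number of elements.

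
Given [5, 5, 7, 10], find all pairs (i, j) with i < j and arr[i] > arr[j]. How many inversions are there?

Finding inversions in [5, 5, 7, 10]:


Total inversions: 0

The array has 0 inversions. It is already sorted.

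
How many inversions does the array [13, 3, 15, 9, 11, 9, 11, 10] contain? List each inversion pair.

Finding inversions in [13, 3, 15, 9, 11, 9, 11, 10]:

(0, 1): arr[0]=13 > arr[1]=3
(0, 3): arr[0]=13 > arr[3]=9
(0, 4): arr[0]=13 > arr[4]=11
(0, 5): arr[0]=13 > arr[5]=9
(0, 6): arr[0]=13 > arr[6]=11
(0, 7): arr[0]=13 > arr[7]=10
(2, 3): arr[2]=15 > arr[3]=9
(2, 4): arr[2]=15 > arr[4]=11
(2, 5): arr[2]=15 > arr[5]=9
(2, 6): arr[2]=15 > arr[6]=11
(2, 7): arr[2]=15 > arr[7]=10
(4, 5): arr[4]=11 > arr[5]=9
(4, 7): arr[4]=11 > arr[7]=10
(6, 7): arr[6]=11 > arr[7]=10

Total inversions: 14

The array has 14 inversion(s): (0,1), (0,3), (0,4), (0,5), (0,6), (0,7), (2,3), (2,4), (2,5), (2,6), (2,7), (4,5), (4,7), (6,7). Each pair (i,j) satisfies i < j and arr[i] > arr[j].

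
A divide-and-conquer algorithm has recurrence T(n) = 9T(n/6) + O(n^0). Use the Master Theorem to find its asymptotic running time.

Master Theorem for T(n) = 9T(n/6) + O(n^0):

a = 9, b = 6, c = 0
log_b(a) = log_6(9) = 1.2263

Case 1: c = 0 < log_6(9) = 1.2263
T(n) = O(n^(log_6 9))

For T(n) = 9T(n/6) + O(n^0): log_6(9) = 1.2263. This is Case 1 of the Master Theorem (c < log_b(a), work dominated by leaves), giving O(n^(log_6 9)).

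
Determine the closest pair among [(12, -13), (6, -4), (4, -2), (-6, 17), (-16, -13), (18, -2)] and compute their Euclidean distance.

Computing all pairwise distances among 6 points:

d((12, -13), (6, -4)) = 10.8167
d((12, -13), (4, -2)) = 13.6015
d((12, -13), (-6, 17)) = 34.9857
d((12, -13), (-16, -13)) = 28.0
d((12, -13), (18, -2)) = 12.53
d((6, -4), (4, -2)) = 2.8284 <-- minimum
d((6, -4), (-6, 17)) = 24.1868
d((6, -4), (-16, -13)) = 23.7697
d((6, -4), (18, -2)) = 12.1655
d((4, -2), (-6, 17)) = 21.4709
d((4, -2), (-16, -13)) = 22.8254
d((4, -2), (18, -2)) = 14.0
d((-6, 17), (-16, -13)) = 31.6228
d((-6, 17), (18, -2)) = 30.6105
d((-16, -13), (18, -2)) = 35.7351

Closest pair: (6, -4) and (4, -2) with distance 2.8284

The closest pair is (6, -4) and (4, -2) with Euclidean distance 2.8284. For 6 points, brute-force pairwise comparison is shown above. For large n, the divide-and-conquer algorithm (sort by x, recurse on halves, check the dividing strip) achieves O(n log n).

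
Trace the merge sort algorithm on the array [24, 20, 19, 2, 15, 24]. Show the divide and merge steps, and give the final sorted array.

Merge sort trace:

Split: [24, 20, 19, 2, 15, 24] -> [24, 20, 19] and [2, 15, 24]
  Split: [24, 20, 19] -> [24] and [20, 19]
    Split: [20, 19] -> [20] and [19]
    Merge: [20] + [19] -> [19, 20]
  Merge: [24] + [19, 20] -> [19, 20, 24]
  Split: [2, 15, 24] -> [2] and [15, 24]
    Split: [15, 24] -> [15] and [24]
    Merge: [15] + [24] -> [15, 24]
  Merge: [2] + [15, 24] -> [2, 15, 24]
Merge: [19, 20, 24] + [2, 15, 24] -> [2, 15, 19, 20, 24, 24]

Final sorted array: [2, 15, 19, 20, 24, 24]

The merge sort proceeds by recursively splitting the array and merging sorted halves.
After all merges, the sorted array is [2, 15, 19, 20, 24, 24].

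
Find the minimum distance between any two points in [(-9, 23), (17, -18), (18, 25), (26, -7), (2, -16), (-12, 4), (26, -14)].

Computing all pairwise distances among 7 points:

d((-9, 23), (17, -18)) = 48.5489
d((-9, 23), (18, 25)) = 27.074
d((-9, 23), (26, -7)) = 46.0977
d((-9, 23), (2, -16)) = 40.5216
d((-9, 23), (-12, 4)) = 19.2354
d((-9, 23), (26, -14)) = 50.9313
d((17, -18), (18, 25)) = 43.0116
d((17, -18), (26, -7)) = 14.2127
d((17, -18), (2, -16)) = 15.1327
d((17, -18), (-12, 4)) = 36.4005
d((17, -18), (26, -14)) = 9.8489
d((18, 25), (26, -7)) = 32.9848
d((18, 25), (2, -16)) = 44.0114
d((18, 25), (-12, 4)) = 36.6197
d((18, 25), (26, -14)) = 39.8121
d((26, -7), (2, -16)) = 25.632
d((26, -7), (-12, 4)) = 39.5601
d((26, -7), (26, -14)) = 7.0 <-- minimum
d((2, -16), (-12, 4)) = 24.4131
d((2, -16), (26, -14)) = 24.0832
d((-12, 4), (26, -14)) = 42.0476

Closest pair: (26, -7) and (26, -14) with distance 7.0

The closest pair is (26, -7) and (26, -14) with Euclidean distance 7.0. For 7 points, brute-force pairwise comparison is shown above. For large n, the divide-and-conquer algorithm (sort by x, recurse on halves, check the dividing strip) achieves O(n log n).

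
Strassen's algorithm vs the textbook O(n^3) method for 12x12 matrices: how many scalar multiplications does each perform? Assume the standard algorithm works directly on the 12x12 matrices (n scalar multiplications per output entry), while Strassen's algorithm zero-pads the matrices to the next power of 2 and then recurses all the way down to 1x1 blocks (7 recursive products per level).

Matrix multiplication for 12x12 matrices:

Strassen's algorithm requires power-of-2 dimensions. Pad 12x12 to 16x16 (next power of 2).

Standard algorithm: 12^3 = 1728 multiplications
Strassen's algorithm: 7^(log2(16)) = 7^4 = 2401 multiplications
Difference: 1728 - 2401 = -673 (Strassen uses MORE here due to padding overhead — for small or just-over-power-of-2 n, padding can outweigh the per-level savings)

Standard: 1728 multiplications (12^3). Strassen: 2401 multiplications (7^4, after padding to 16x16). Strassen reduces 8 recursive multiplications to 7 at each level.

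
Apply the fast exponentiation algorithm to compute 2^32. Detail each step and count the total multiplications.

Computing 2^32 by squaring (build up from 2^1; each line after the first costs one multiplication):

2^1 = 2
2^2 = (2^1)^2 = 2^2 = 4
2^4 = (2^2)^2 = 4^2 = 16
2^8 = (2^4)^2 = 16^2 = 256
2^16 = (2^8)^2 = 256^2 = 65536
2^32 = (2^16)^2 = 65536^2 = 4294967296

Result: 4294967296
Multiplications needed: 5 (5 lines after 2^1)

2^32 = 4294967296. Using exponentiation by squaring, this requires 5 multiplications. The key idea: if the exponent is even, square the half-power; if odd, multiply by the base once.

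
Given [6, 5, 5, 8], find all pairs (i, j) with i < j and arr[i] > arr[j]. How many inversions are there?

Finding inversions in [6, 5, 5, 8]:

(0, 1): arr[0]=6 > arr[1]=5
(0, 2): arr[0]=6 > arr[2]=5

Total inversions: 2

The array has 2 inversion(s): (0,1), (0,2). Each pair (i,j) satisfies i < j and arr[i] > arr[j].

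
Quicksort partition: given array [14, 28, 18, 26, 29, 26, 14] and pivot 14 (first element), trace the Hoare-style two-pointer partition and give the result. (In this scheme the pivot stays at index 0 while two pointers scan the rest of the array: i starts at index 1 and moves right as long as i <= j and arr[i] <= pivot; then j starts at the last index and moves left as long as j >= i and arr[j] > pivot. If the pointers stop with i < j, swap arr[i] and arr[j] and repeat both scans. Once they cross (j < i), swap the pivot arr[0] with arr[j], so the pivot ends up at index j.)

Hoare-style two-pointer partition with pivot = 14:

Initial array: [14, 28, 18, 26, 29, 26, 14]

Pointers start at i = 1, j = 6.
i stops at index 1 (arr[1]=28 > 14), j stops at index 6 (arr[6]=14 <= 14): swap arr[1] and arr[6], array becomes [14, 14, 18, 26, 29, 26, 28]
i ends at 2, j ends at 1: the pointers have crossed (j < i), so scanning stops.

Swap pivot arr[0] with arr[1] to place pivot at position 1: [14, 14, 18, 26, 29, 26, 28]
Pivot position: 1

After partitioning with pivot 14, the array becomes [14, 14, 18, 26, 29, 26, 28]. The pivot is placed at index 1. All elements to the left of the pivot are <= 14, and all elements to the right are > 14.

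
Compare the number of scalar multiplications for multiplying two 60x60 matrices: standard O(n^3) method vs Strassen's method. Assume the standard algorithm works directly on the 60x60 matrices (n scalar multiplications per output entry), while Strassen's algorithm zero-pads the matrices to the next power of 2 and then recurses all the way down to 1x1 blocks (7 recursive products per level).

Matrix multiplication for 60x60 matrices:

Strassen's algorithm requires power-of-2 dimensions. Pad 60x60 to 64x64 (next power of 2).

Standard algorithm: 60^3 = 216000 multiplications
Strassen's algorithm: 7^(log2(64)) = 7^6 = 117649 multiplications
Savings: 216000 - 117649 = 98351 multiplications

Standard: 216000 multiplications (60^3). Strassen: 117649 multiplications (7^6, after padding to 64x64). Strassen reduces 8 recursive multiplications to 7 at each level.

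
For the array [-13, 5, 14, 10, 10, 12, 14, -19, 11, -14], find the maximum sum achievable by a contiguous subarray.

Using Kadane's algorithm on [-13, 5, 14, 10, 10, 12, 14, -19, 11, -14]:

Scanning through the array:
Position 1 (value 5): max_ending_here = 5, max_so_far = 5
Position 2 (value 14): max_ending_here = 19, max_so_far = 19
Position 3 (value 10): max_ending_here = 29, max_so_far = 29
Position 4 (value 10): max_ending_here = 39, max_so_far = 39
Position 5 (value 12): max_ending_here = 51, max_so_far = 51
Position 6 (value 14): max_ending_here = 65, max_so_far = 65
Position 7 (value -19): max_ending_here = 46, max_so_far = 65
Position 8 (value 11): max_ending_here = 57, max_so_far = 65
Position 9 (value -14): max_ending_here = 43, max_so_far = 65

Maximum subarray: [5, 14, 10, 10, 12, 14]
Maximum sum: 65

The maximum subarray is [5, 14, 10, 10, 12, 14] with sum 65. This subarray runs from index 1 to index 6.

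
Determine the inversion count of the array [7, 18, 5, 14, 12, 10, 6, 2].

Finding inversions in [7, 18, 5, 14, 12, 10, 6, 2]:

(0, 2): arr[0]=7 > arr[2]=5
(0, 6): arr[0]=7 > arr[6]=6
(0, 7): arr[0]=7 > arr[7]=2
(1, 2): arr[1]=18 > arr[2]=5
(1, 3): arr[1]=18 > arr[3]=14
(1, 4): arr[1]=18 > arr[4]=12
(1, 5): arr[1]=18 > arr[5]=10
(1, 6): arr[1]=18 > arr[6]=6
(1, 7): arr[1]=18 > arr[7]=2
(2, 7): arr[2]=5 > arr[7]=2
(3, 4): arr[3]=14 > arr[4]=12
(3, 5): arr[3]=14 > arr[5]=10
(3, 6): arr[3]=14 > arr[6]=6
(3, 7): arr[3]=14 > arr[7]=2
(4, 5): arr[4]=12 > arr[5]=10
(4, 6): arr[4]=12 > arr[6]=6
(4, 7): arr[4]=12 > arr[7]=2
(5, 6): arr[5]=10 > arr[6]=6
(5, 7): arr[5]=10 > arr[7]=2
(6, 7): arr[6]=6 > arr[7]=2

Total inversions: 20

The array has 20 inversion(s): (0,2), (0,6), (0,7), (1,2), (1,3), (1,4), (1,5), (1,6), (1,7), (2,7), (3,4), (3,5), (3,6), (3,7), (4,5), (4,6), (4,7), (5,6), (5,7), (6,7). Each pair (i,j) satisfies i < j and arr[i] > arr[j].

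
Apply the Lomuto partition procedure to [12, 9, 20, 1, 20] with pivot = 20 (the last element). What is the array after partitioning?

Lomuto partition with pivot = 20:

Initial array: [12, 9, 20, 1, 20]

arr[0]=12 <= 20: swap with position 0, array becomes [12, 9, 20, 1, 20]
arr[1]=9 <= 20: swap with position 1, array becomes [12, 9, 20, 1, 20]
arr[2]=20 <= 20: swap with position 2, array becomes [12, 9, 20, 1, 20]
arr[3]=1 <= 20: swap with position 3, array becomes [12, 9, 20, 1, 20]

Place pivot at position 4: [12, 9, 20, 1, 20]
Pivot position: 4

After partitioning with pivot 20, the array becomes [12, 9, 20, 1, 20]. The pivot is placed at index 4. All elements to the left of the pivot are <= 20, and all elements to the right are > 20.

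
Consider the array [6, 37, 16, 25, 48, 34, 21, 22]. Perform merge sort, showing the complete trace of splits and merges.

Merge sort trace:

Split: [6, 37, 16, 25, 48, 34, 21, 22] -> [6, 37, 16, 25] and [48, 34, 21, 22]
  Split: [6, 37, 16, 25] -> [6, 37] and [16, 25]
    Split: [6, 37] -> [6] and [37]
    Merge: [6] + [37] -> [6, 37]
    Split: [16, 25] -> [16] and [25]
    Merge: [16] + [25] -> [16, 25]
  Merge: [6, 37] + [16, 25] -> [6, 16, 25, 37]
  Split: [48, 34, 21, 22] -> [48, 34] and [21, 22]
    Split: [48, 34] -> [48] and [34]
    Merge: [48] + [34] -> [34, 48]
    Split: [21, 22] -> [21] and [22]
    Merge: [21] + [22] -> [21, 22]
  Merge: [34, 48] + [21, 22] -> [21, 22, 34, 48]
Merge: [6, 16, 25, 37] + [21, 22, 34, 48] -> [6, 16, 21, 22, 25, 34, 37, 48]

Final sorted array: [6, 16, 21, 22, 25, 34, 37, 48]

The merge sort proceeds by recursively splitting the array and merging sorted halves.
After all merges, the sorted array is [6, 16, 21, 22, 25, 34, 37, 48].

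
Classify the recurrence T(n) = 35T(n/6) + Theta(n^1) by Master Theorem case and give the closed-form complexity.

Master Theorem for T(n) = 35T(n/6) + O(n^1):

a = 35, b = 6, c = 1
log_b(a) = log_6(35) = 1.9843

Case 1: c = 1 < log_6(35) = 1.9843
T(n) = O(n^(log_6 35))

For T(n) = 35T(n/6) + O(n^1): log_6(35) = 1.9843. This is Case 1 of the Master Theorem (c < log_b(a), work dominated by leaves), giving O(n^(log_6 35)).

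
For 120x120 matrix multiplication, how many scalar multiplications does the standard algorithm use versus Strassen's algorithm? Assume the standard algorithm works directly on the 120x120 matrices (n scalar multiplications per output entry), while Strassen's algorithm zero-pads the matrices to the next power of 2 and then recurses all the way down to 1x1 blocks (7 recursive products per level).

Matrix multiplication for 120x120 matrices:

Strassen's algorithm requires power-of-2 dimensions. Pad 120x120 to 128x128 (next power of 2).

Standard algorithm: 120^3 = 1728000 multiplications
Strassen's algorithm: 7^(log2(128)) = 7^7 = 823543 multiplications
Savings: 1728000 - 823543 = 904457 multiplications

Standard: 1728000 multiplications (120^3). Strassen: 823543 multiplications (7^7, after padding to 128x128). Strassen reduces 8 recursive multiplications to 7 at each level.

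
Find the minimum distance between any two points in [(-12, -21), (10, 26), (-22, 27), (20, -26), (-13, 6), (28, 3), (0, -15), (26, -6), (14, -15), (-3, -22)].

Computing all pairwise distances among 10 points:

d((-12, -21), (10, 26)) = 51.8941
d((-12, -21), (-22, 27)) = 49.0306
d((-12, -21), (20, -26)) = 32.3883
d((-12, -21), (-13, 6)) = 27.0185
d((-12, -21), (28, 3)) = 46.6476
d((-12, -21), (0, -15)) = 13.4164
d((-12, -21), (26, -6)) = 40.8534
d((-12, -21), (14, -15)) = 26.6833
d((-12, -21), (-3, -22)) = 9.0554
d((10, 26), (-22, 27)) = 32.0156
d((10, 26), (20, -26)) = 52.9528
d((10, 26), (-13, 6)) = 30.4795
d((10, 26), (28, 3)) = 29.2062
d((10, 26), (0, -15)) = 42.2019
d((10, 26), (26, -6)) = 35.7771
d((10, 26), (14, -15)) = 41.1947
d((10, 26), (-3, -22)) = 49.7293
d((-22, 27), (20, -26)) = 67.624
d((-22, 27), (-13, 6)) = 22.8473
d((-22, 27), (28, 3)) = 55.4617
d((-22, 27), (0, -15)) = 47.4131
d((-22, 27), (26, -6)) = 58.2495
d((-22, 27), (14, -15)) = 55.3173
d((-22, 27), (-3, -22)) = 52.5547
d((20, -26), (-13, 6)) = 45.9674
d((20, -26), (28, 3)) = 30.0832
d((20, -26), (0, -15)) = 22.8254
d((20, -26), (26, -6)) = 20.8806
d((20, -26), (14, -15)) = 12.53
d((20, -26), (-3, -22)) = 23.3452
d((-13, 6), (28, 3)) = 41.1096
d((-13, 6), (0, -15)) = 24.6982
d((-13, 6), (26, -6)) = 40.8044
d((-13, 6), (14, -15)) = 34.2053
d((-13, 6), (-3, -22)) = 29.7321
d((28, 3), (0, -15)) = 33.2866
d((28, 3), (26, -6)) = 9.2195
d((28, 3), (14, -15)) = 22.8035
d((28, 3), (-3, -22)) = 39.8246
d((0, -15), (26, -6)) = 27.5136
d((0, -15), (14, -15)) = 14.0
d((0, -15), (-3, -22)) = 7.6158 <-- minimum
d((26, -6), (14, -15)) = 15.0
d((26, -6), (-3, -22)) = 33.121
d((14, -15), (-3, -22)) = 18.3848

Closest pair: (0, -15) and (-3, -22) with distance 7.6158

The closest pair is (0, -15) and (-3, -22) with Euclidean distance 7.6158. For 10 points, brute-force pairwise comparison is shown above. For large n, the divide-and-conquer algorithm (sort by x, recurse on halves, check the dividing strip) achieves O(n log n).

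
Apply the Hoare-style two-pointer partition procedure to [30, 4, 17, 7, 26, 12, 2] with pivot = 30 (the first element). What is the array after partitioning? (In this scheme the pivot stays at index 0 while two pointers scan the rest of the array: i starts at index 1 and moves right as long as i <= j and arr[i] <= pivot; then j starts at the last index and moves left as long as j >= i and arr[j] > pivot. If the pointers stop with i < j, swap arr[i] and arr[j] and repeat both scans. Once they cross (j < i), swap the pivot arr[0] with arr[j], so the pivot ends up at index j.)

Hoare-style two-pointer partition with pivot = 30:

Initial array: [30, 4, 17, 7, 26, 12, 2]

Pointers start at i = 1, j = 6.
i ends at 7, j ends at 6: the pointers have crossed (j < i), so scanning stops.

Swap pivot arr[0] with arr[6] to place pivot at position 6: [2, 4, 17, 7, 26, 12, 30]
Pivot position: 6

After partitioning with pivot 30, the array becomes [2, 4, 17, 7, 26, 12, 30]. The pivot is placed at index 6. All elements to the left of the pivot are <= 30, and all elements to the right are > 30.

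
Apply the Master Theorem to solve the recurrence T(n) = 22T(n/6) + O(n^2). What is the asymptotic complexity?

Master Theorem for T(n) = 22T(n/6) + O(n^2):

a = 22, b = 6, c = 2
log_b(a) = log_6(22) = 1.7251

Case 3: c = 2 > log_6(22) = 1.7251
T(n) = O(n^2) = O(n^2)

For T(n) = 22T(n/6) + O(n^2): log_6(22) = 1.7251. This is Case 3 of the Master Theorem (c > log_b(a), work dominated by root), giving O(n^2).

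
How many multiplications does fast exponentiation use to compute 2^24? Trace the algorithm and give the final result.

Computing 2^24 by squaring (build up from 2^1; each line after the first costs one multiplication):

2^1 = 2
2^2 = (2^1)^2 = 2^2 = 4
2^3 = 2 * 2^2 = 2 * 4 = 8
2^6 = (2^3)^2 = 8^2 = 64
2^12 = (2^6)^2 = 64^2 = 4096
2^24 = (2^12)^2 = 4096^2 = 16777216

Result: 16777216
Multiplications needed: 5 (5 lines after 2^1)

2^24 = 16777216. Using exponentiation by squaring, this requires 5 multiplications. The key idea: if the exponent is even, square the half-power; if odd, multiply by the base once.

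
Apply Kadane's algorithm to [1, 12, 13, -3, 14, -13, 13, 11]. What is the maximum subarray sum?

Using Kadane's algorithm on [1, 12, 13, -3, 14, -13, 13, 11]:

Scanning through the array:
Position 1 (value 12): max_ending_here = 13, max_so_far = 13
Position 2 (value 13): max_ending_here = 26, max_so_far = 26
Position 3 (value -3): max_ending_here = 23, max_so_far = 26
Position 4 (value 14): max_ending_here = 37, max_so_far = 37
Position 5 (value -13): max_ending_here = 24, max_so_far = 37
Position 6 (value 13): max_ending_here = 37, max_so_far = 37
Position 7 (value 11): max_ending_here = 48, max_so_far = 48

Maximum subarray: [1, 12, 13, -3, 14, -13, 13, 11]
Maximum sum: 48

The maximum subarray is [1, 12, 13, -3, 14, -13, 13, 11] with sum 48. This subarray runs from index 0 to index 7.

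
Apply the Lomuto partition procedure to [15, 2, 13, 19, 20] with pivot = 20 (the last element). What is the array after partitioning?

Lomuto partition with pivot = 20:

Initial array: [15, 2, 13, 19, 20]

arr[0]=15 <= 20: swap with position 0, array becomes [15, 2, 13, 19, 20]
arr[1]=2 <= 20: swap with position 1, array becomes [15, 2, 13, 19, 20]
arr[2]=13 <= 20: swap with position 2, array becomes [15, 2, 13, 19, 20]
arr[3]=19 <= 20: swap with position 3, array becomes [15, 2, 13, 19, 20]

Place pivot at position 4: [15, 2, 13, 19, 20]
Pivot position: 4

After partitioning with pivot 20, the array becomes [15, 2, 13, 19, 20]. The pivot is placed at index 4. All elements to the left of the pivot are <= 20, and all elements to the right are > 20.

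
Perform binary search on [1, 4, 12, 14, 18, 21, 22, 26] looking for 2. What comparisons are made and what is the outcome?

Binary search for 2 in [1, 4, 12, 14, 18, 21, 22, 26]:

lo=0, hi=7, mid=3, arr[mid]=14 -> 14 > 2, search left half
lo=0, hi=2, mid=1, arr[mid]=4 -> 4 > 2, search left half
lo=0, hi=0, mid=0, arr[mid]=1 -> 1 < 2, search right half
lo=1 > hi=0, target 2 not found

Binary search determines that 2 is not in the array after 3 comparisons. The search space was exhausted without finding the target.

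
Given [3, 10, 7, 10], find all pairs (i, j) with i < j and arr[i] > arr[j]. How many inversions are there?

Finding inversions in [3, 10, 7, 10]:

(1, 2): arr[1]=10 > arr[2]=7

Total inversions: 1

The array has 1 inversion(s): (1,2). Each pair (i,j) satisfies i < j and arr[i] > arr[j].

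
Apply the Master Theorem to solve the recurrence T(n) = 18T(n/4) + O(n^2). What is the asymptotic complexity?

Master Theorem for T(n) = 18T(n/4) + O(n^2):

a = 18, b = 4, c = 2
log_b(a) = log_4(18) = 2.0850

Case 1: c = 2 < log_4(18) = 2.0850
T(n) = O(n^(log_4 18))

For T(n) = 18T(n/4) + O(n^2): log_4(18) = 2.0850. This is Case 1 of the Master Theorem (c < log_b(a), work dominated by leaves), giving O(n^(log_4 18)).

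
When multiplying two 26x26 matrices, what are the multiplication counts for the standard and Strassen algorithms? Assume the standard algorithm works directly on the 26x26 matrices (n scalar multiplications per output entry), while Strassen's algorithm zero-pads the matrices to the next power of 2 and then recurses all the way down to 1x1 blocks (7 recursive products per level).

Matrix multiplication for 26x26 matrices:

Strassen's algorithm requires power-of-2 dimensions. Pad 26x26 to 32x32 (next power of 2).

Standard algorithm: 26^3 = 17576 multiplications
Strassen's algorithm: 7^(log2(32)) = 7^5 = 16807 multiplications
Savings: 17576 - 16807 = 769 multiplications

Standard: 17576 multiplications (26^3). Strassen: 16807 multiplications (7^5, after padding to 32x32). Strassen reduces 8 recursive multiplications to 7 at each level.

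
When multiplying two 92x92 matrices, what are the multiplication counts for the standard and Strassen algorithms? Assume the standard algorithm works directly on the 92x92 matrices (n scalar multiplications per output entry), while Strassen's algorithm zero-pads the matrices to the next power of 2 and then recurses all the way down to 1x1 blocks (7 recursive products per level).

Matrix multiplication for 92x92 matrices:

Strassen's algorithm requires power-of-2 dimensions. Pad 92x92 to 128x128 (next power of 2).

Standard algorithm: 92^3 = 778688 multiplications
Strassen's algorithm: 7^(log2(128)) = 7^7 = 823543 multiplications
Difference: 778688 - 823543 = -44855 (Strassen uses MORE here due to padding overhead — for small or just-over-power-of-2 n, padding can outweigh the per-level savings)

Standard: 778688 multiplications (92^3). Strassen: 823543 multiplications (7^7, after padding to 128x128). Strassen reduces 8 recursive multiplications to 7 at each level.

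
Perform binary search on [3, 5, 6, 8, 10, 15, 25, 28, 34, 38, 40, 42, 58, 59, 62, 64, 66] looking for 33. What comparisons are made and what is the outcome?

Binary search for 33 in [3, 5, 6, 8, 10, 15, 25, 28, 34, 38, 40, 42, 58, 59, 62, 64, 66]:

lo=0, hi=16, mid=8, arr[mid]=34 -> 34 > 33, search left half
lo=0, hi=7, mid=3, arr[mid]=8 -> 8 < 33, search right half
lo=4, hi=7, mid=5, arr[mid]=15 -> 15 < 33, search right half
lo=6, hi=7, mid=6, arr[mid]=25 -> 25 < 33, search right half
lo=7, hi=7, mid=7, arr[mid]=28 -> 28 < 33, search right half
lo=8 > hi=7, target 33 not found

Binary search determines that 33 is not in the array after 5 comparisons. The search space was exhausted without finding the target.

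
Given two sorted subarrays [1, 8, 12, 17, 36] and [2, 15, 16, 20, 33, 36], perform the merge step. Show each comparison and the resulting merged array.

Merging process:

Compare 1 vs 2: take 1 from left. Merged: [1]
Compare 8 vs 2: take 2 from right. Merged: [1, 2]
Compare 8 vs 15: take 8 from left. Merged: [1, 2, 8]
Compare 12 vs 15: take 12 from left. Merged: [1, 2, 8, 12]
Compare 17 vs 15: take 15 from right. Merged: [1, 2, 8, 12, 15]
Compare 17 vs 16: take 16 from right. Merged: [1, 2, 8, 12, 15, 16]
Compare 17 vs 20: take 17 from left. Merged: [1, 2, 8, 12, 15, 16, 17]
Compare 36 vs 20: take 20 from right. Merged: [1, 2, 8, 12, 15, 16, 17, 20]
Compare 36 vs 33: take 33 from right. Merged: [1, 2, 8, 12, 15, 16, 17, 20, 33]
Compare 36 vs 36: take 36 from left. Merged: [1, 2, 8, 12, 15, 16, 17, 20, 33, 36]
Append remaining from right: [36]. Merged: [1, 2, 8, 12, 15, 16, 17, 20, 33, 36, 36]

Final merged array: [1, 2, 8, 12, 15, 16, 17, 20, 33, 36, 36]
Total comparisons: 10

The merged array is [1, 2, 8, 12, 15, 16, 17, 20, 33, 36, 36], requiring 10 comparisons. The merge step runs in O(n) time where n is the total number of elements.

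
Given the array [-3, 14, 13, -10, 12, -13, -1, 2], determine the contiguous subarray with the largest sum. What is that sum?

Using Kadane's algorithm on [-3, 14, 13, -10, 12, -13, -1, 2]:

Scanning through the array:
Position 1 (value 14): max_ending_here = 14, max_so_far = 14
Position 2 (value 13): max_ending_here = 27, max_so_far = 27
Position 3 (value -10): max_ending_here = 17, max_so_far = 27
Position 4 (value 12): max_ending_here = 29, max_so_far = 29
Position 5 (value -13): max_ending_here = 16, max_so_far = 29
Position 6 (value -1): max_ending_here = 15, max_so_far = 29
Position 7 (value 2): max_ending_here = 17, max_so_far = 29

Maximum subarray: [14, 13, -10, 12]
Maximum sum: 29

The maximum subarray is [14, 13, -10, 12] with sum 29. This subarray runs from index 1 to index 4.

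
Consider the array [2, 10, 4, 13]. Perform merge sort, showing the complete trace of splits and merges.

Merge sort trace:

Split: [2, 10, 4, 13] -> [2, 10] and [4, 13]
  Split: [2, 10] -> [2] and [10]
  Merge: [2] + [10] -> [2, 10]
  Split: [4, 13] -> [4] and [13]
  Merge: [4] + [13] -> [4, 13]
Merge: [2, 10] + [4, 13] -> [2, 4, 10, 13]

Final sorted array: [2, 4, 10, 13]

The merge sort proceeds by recursively splitting the array and merging sorted halves.
After all merges, the sorted array is [2, 4, 10, 13].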